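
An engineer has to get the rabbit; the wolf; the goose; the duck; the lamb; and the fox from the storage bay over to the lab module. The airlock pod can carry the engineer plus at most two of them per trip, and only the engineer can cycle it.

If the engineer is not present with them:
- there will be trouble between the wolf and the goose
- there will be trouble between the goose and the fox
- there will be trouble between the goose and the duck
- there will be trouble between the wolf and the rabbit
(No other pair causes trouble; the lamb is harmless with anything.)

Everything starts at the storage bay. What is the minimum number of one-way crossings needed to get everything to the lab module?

7

Counting alone: the engineer can take at most 2 across per trip to the lab module, so moving all 6 needs at least 3 loaded trips out, with a return between consecutive ones — at least 5 crossings.
The safety rule pushes this higher. Following every safe sequence of crossings, the most of the 6 that can be at the lab module as the airlock pod arrives there on crossing 5 is 5 — never all 6.
So no plan with fewer than 7 crossings exists, and this one achieves 7:
1. Engineer goes to the lab module with the goose and the rabbit.
2. Engineer goes back to the storage bay alone.
3. Engineer goes to the lab module with the lamb.
4. Engineer goes back to the storage bay alone.
5. Engineer goes to the lab module with the duck and the fox.
6. Engineer goes back to the storage bay with the goose.
7. Engineer goes to the lab module with the goose and the wolf.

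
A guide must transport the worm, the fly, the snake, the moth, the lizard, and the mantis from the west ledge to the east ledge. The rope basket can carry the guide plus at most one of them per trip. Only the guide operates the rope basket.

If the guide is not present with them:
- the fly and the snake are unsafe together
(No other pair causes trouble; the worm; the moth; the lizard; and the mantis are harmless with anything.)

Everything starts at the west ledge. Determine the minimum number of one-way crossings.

11

Counting alone: the guide can take at most 1 across per trip to the east ledge, so moving all 6 needs at least 6 loaded trips out, with a return between consecutive ones — at least 11 crossings.
The plan below uses exactly 11 crossings, so it is optimal:
1. Guide goes to the east ledge with the fly.
2. Guide goes back to the west ledge alone.
3. Guide goes to the east ledge with the worm.
4. Guide goes back to the west ledge alone.
5. Guide goes to the east ledge with the moth.
6. Guide goes back to the west ledge alone.
7. Guide goes to the east ledge with the lizard.
8. Guide goes back to the west ledge alone.
9. Guide goes to the east ledge with the mantis.
10. Guide goes back to the west ledge alone.
11. Guide goes to the east ledge with the snake.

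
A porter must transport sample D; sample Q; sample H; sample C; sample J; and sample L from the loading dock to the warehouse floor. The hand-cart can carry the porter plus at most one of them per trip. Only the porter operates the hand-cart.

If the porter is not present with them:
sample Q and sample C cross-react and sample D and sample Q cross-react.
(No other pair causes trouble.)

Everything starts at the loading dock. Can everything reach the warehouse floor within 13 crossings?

Yes — this plan uses 13 crossings (≤ 13):
1. Porter goes to the warehouse floor with sample Q.
2. Porter goes back to the loading dock alone.
3. Porter goes to the warehouse floor with sample D.
4. Porter goes back to the loading dock with sample Q.
5. Porter goes to the warehouse floor with sample C.
6. Porter goes back to the loading dock alone.
7. Porter goes to the warehouse floor with sample H.
8. Porter goes back to the loading dock alone.
9. Porter goes to the warehouse floor with sample J.
10. Porter goes back to the loading dock alone.
11. Porter goes to the warehouse floor with sample L.
12. Porter goes back to the loading dock alone.
13. Porter goes to the warehouse floor with sample Q.

Yes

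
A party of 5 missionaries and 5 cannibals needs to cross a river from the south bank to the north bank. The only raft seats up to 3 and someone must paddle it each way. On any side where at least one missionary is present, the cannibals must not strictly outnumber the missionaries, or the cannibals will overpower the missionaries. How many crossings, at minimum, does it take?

Counting alone: each trip to the north bank takes at most 3 across and each return brings at least 1 back, so after t trips out (and t−1 returns) at most 3t − (t−1) of the 10 are across; that first reaches 10 at t = 5, so at least 9 crossings are needed.
The safety rule pushes this higher. Following every safe sequence of crossings, the most of the 10 that can be at the north bank as the raft arrives there on crossing 9 is 9 — never all 10.
So no plan with fewer than 11 crossings exists, and this one achieves 11:
1. 2 cannibals → the north bank.  (the south bank: 5M 3C; the north bank: 0M 2C)
2. 1 cannibal ← the south bank.  (the south bank: 5M 4C; the north bank: 0M 1C)
3. 3 cannibals → the north bank.  (the south bank: 5M 1C; the north bank: 0M 4C)
4. 1 cannibal ← the south bank.  (the south bank: 5M 2C; the north bank: 0M 3C)
5. 3 missionaries → the north bank.  (the south bank: 2M 2C; the north bank: 3M 3C)
6. 1 missionary and 1 cannibal ← the south bank.  (the south bank: 3M 3C; the north bank: 2M 2C)
7. 3 missionaries → the north bank.  (the south bank: 0M 3C; the north bank: 5M 2C)
8. 1 cannibal ← the south bank.  (the south bank: 0M 4C; the north bank: 5M 1C)
9. 2 cannibals → the north bank.  (the south bank: 0M 2C; the north bank: 5M 3C)
10. 1 cannibal ← the south bank.  (the south bank: 0M 3C; the north bank: 5M 2C)
11. 3 cannibals → the north bank.  (the south bank: 0M 0C; the north bank: 5M 5C)

11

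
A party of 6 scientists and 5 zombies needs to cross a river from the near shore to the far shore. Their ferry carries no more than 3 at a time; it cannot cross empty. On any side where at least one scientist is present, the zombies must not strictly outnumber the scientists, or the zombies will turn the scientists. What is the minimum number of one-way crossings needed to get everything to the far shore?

9

Counting alone: each trip to the far shore takes at most 3 across and each return brings at least 1 back, so after t trips out (and t−1 returns) at most 3t − (t−1) of the 11 are across; that first reaches 11 at t = 5, so at least 9 crossings are needed.
The plan below uses exactly 9 crossings, so it is optimal:
1. 3 zombies → the far shore.  (the near shore: 6S 2Z; the far shore: 0S 3Z)
2. 1 zombie ← the near shore.  (the near shore: 6S 3Z; the far shore: 0S 2Z)
3. 3 scientists → the far shore.  (the near shore: 3S 3Z; the far shore: 3S 2Z)
4. 1 scientist ← the near shore.  (the near shore: 4S 3Z; the far shore: 2S 2Z)
5. 2 scientists and 1 zombie → the far shore.  (the near shore: 2S 2Z; the far shore: 4S 3Z)
6. 1 scientist ← the near shore.  (the near shore: 3S 2Z; the far shore: 3S 3Z)
7. 2 scientists and 1 zombie → the far shore.  (the near shore: 1S 1Z; the far shore: 5S 4Z)
8. 1 scientist ← the near shore.  (the near shore: 2S 1Z; the far shore: 4S 4Z)
9. 2 scientists and 1 zombie → the far shore.  (the near shore: 0S 0Z; the far shore: 6S 5Z)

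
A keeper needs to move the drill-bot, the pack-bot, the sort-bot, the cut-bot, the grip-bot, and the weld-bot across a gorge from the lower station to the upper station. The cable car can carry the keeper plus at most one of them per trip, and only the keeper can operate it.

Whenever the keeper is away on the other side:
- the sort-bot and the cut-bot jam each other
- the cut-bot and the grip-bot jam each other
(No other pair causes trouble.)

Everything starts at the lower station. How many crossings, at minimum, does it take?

13

Counting alone: the keeper can take at most 1 across per trip to the upper station, so moving all 6 needs at least 6 loaded trips out, with a return between consecutive ones — at least 11 crossings.
The safety rule pushes this higher. Following every safe sequence of crossings, the most of the 6 that can be at the upper station as the cable car arrives there on crossing 11 is 5 — never all 6.
So no plan with fewer than 13 crossings exists, and this one achieves 13:
1. Keeper goes to the upper station with the cut-bot.  [the lower station: the drill-bot, the grip-bot, the pack-bot, the sort-bot, the weld-bot | the upper station: the cut-bot]
2. Keeper goes back to the lower station alone.  [the lower station: the drill-bot, the grip-bot, the pack-bot, the sort-bot, the weld-bot | the upper station: the cut-bot]
3. Keeper goes to the upper station with the drill-bot.  [the lower station: the grip-bot, the pack-bot, the sort-bot, the weld-bot | the upper station: the cut-bot, the drill-bot]
4. Keeper goes back to the lower station alone.  [the lower station: the grip-bot, the pack-bot, the sort-bot, the weld-bot | the upper station: the cut-bot, the drill-bot]
5. Keeper goes to the upper station with the pack-bot.  [the lower station: the grip-bot, the sort-bot, the weld-bot | the upper station: the cut-bot, the drill-bot, the pack-bot]
6. Keeper goes back to the lower station alone.  [the lower station: the grip-bot, the sort-bot, the weld-bot | the upper station: the cut-bot, the drill-bot, the pack-bot]
7. Keeper goes to the upper station with the sort-bot.  [the lower station: the grip-bot, the weld-bot | the upper station: the cut-bot, the drill-bot, the pack-bot, the sort-bot]
8. Keeper goes back to the lower station with the cut-bot.  [the lower station: the cut-bot, the grip-bot, the weld-bot | the upper station: the drill-bot, the pack-bot, the sort-bot]
9. Keeper goes to the upper station with the grip-bot.  [the lower station: the cut-bot, the weld-bot | the upper station: the drill-bot, the grip-bot, the pack-bot, the sort-bot]
10. Keeper goes back to the lower station alone.  [the lower station: the cut-bot, the weld-bot | the upper station: the drill-bot, the grip-bot, the pack-bot, the sort-bot]
11. Keeper goes to the upper station with the weld-bot.  [the lower station: the cut-bot | the upper station: the drill-bot, the grip-bot, the pack-bot, the sort-bot, the weld-bot]
12. Keeper goes back to the lower station alone.  [the lower station: the cut-bot | the upper station: the drill-bot, the grip-bot, the pack-bot, the sort-bot, the weld-bot]
13. Keeper goes to the upper station with the cut-bot.  [the lower station: — | the upper station: the cut-bot, the drill-bot, the grip-bot, the pack-bot, the sort-bot, the weld-bot]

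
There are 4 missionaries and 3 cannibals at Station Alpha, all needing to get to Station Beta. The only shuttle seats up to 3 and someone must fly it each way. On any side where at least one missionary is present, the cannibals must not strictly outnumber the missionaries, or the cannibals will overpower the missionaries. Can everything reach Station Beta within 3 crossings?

Counting alone: each trip to Station Beta takes at most 3 across and each return brings at least 1 back, so after t trips out (and t−1 returns) at most 3t − (t−1) of the 7 are across; that first reaches 7 at t = 3, so at least 5 crossings are needed.
Since 3 < 5, 3 crossings cannot be enough. (The shortest complete plan in fact takes 5:)
1. 3 cannibals → Station Beta.  (Station Alpha: 4M 0C; Station Beta: 0M 3C)
2. 1 cannibal ← Station Alpha.  (Station Alpha: 4M 1C; Station Beta: 0M 2C)
3. 3 missionaries → Station Beta.  (Station Alpha: 1M 1C; Station Beta: 3M 2C)
4. 1 missionary ← Station Alpha.  (Station Alpha: 2M 1C; Station Beta: 2M 2C)
5. 2 missionaries and 1 cannibal → Station Beta.  (Station Alpha: 0M 0C; Station Beta: 4M 3C)

No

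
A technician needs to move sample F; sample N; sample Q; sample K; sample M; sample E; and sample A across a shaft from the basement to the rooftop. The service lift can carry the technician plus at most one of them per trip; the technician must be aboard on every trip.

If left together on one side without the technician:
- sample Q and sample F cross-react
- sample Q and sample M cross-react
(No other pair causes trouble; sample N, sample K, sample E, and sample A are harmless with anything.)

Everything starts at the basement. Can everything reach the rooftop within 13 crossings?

No

Counting alone: the technician can take at most 1 across per trip to the rooftop, so moving all 7 needs at least 7 loaded trips out, with a return between consecutive ones — at least 13 crossings.
The safety rule pushes this higher. Following every safe sequence of crossings, the most of the 7 that can be at the rooftop as the service lift arrives there on crossing 13 is 6 — never all 7.
So the move cannot be finished within 13 crossings. (The shortest complete plan takes 15:)
1. Technician goes to the rooftop with sample Q.  [the basement: sample A, sample E, sample F, sample K, sample M, sample N | the rooftop: sample Q]
2. Technician goes back to the basement alone.  [the basement: sample A, sample E, sample F, sample K, sample M, sample N | the rooftop: sample Q]
3. Technician goes to the rooftop with sample F.  [the basement: sample A, sample E, sample K, sample M, sample N | the rooftop: sample F, sample Q]
4. Technician goes back to the basement with sample Q.  [the basement: sample A, sample E, sample K, sample M, sample N, sample Q | the rooftop: sample F]
5. Technician goes to the rooftop with sample M.  [the basement: sample A, sample E, sample K, sample N, sample Q | the rooftop: sample F, sample M]
6. Technician goes back to the basement alone.  [the basement: sample A, sample E, sample K, sample N, sample Q | the rooftop: sample F, sample M]
7. Technician goes to the rooftop with sample N.  [the basement: sample A, sample E, sample K, sample Q | the rooftop: sample F, sample M, sample N]
8. Technician goes back to the basement alone.  [the basement: sample A, sample E, sample K, sample Q | the rooftop: sample F, sample M, sample N]
9. Technician goes to the rooftop with sample K.  [the basement: sample A, sample E, sample Q | the rooftop: sample F, sample K, sample M, sample N]
10. Technician goes back to the basement alone.  [the basement: sample A, sample E, sample Q | the rooftop: sample F, sample K, sample M, sample N]
11. Technician goes to the rooftop with sample E.  [the basement: sample A, sample Q | the rooftop: sample E, sample F, sample K, sample M, sample N]
12. Technician goes back to the basement alone.  [the basement: sample A, sample Q | the rooftop: sample E, sample F, sample K, sample M, sample N]
13. Technician goes to the rooftop with sample A.  [the basement: sample Q | the rooftop: sample A, sample E, sample F, sample K, sample M, sample N]
14. Technician goes back to the basement alone.  [the basement: sample Q | the rooftop: sample A, sample E, sample F, sample K, sample M, sample N]
15. Technician goes to the rooftop with sample Q.  [the basement: — | the rooftop: sample A, sample E, sample F, sample K, sample M, sample N, sample Q]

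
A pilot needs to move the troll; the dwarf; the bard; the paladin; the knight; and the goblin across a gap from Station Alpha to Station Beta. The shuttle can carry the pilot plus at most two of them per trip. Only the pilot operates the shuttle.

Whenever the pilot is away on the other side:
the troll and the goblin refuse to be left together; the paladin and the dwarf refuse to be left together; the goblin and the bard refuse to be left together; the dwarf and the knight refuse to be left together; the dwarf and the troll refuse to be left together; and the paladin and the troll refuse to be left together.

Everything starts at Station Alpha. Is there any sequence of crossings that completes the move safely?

Whatever the first load, the items left behind include a forbidden pair without the pilot. No opening move is safe, so no plan exists.

No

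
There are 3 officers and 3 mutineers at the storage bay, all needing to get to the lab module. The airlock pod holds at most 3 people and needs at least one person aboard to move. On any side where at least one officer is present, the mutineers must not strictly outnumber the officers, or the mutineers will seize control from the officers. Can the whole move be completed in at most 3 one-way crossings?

No

Counting alone: each trip to the lab module takes at most 3 across and each return brings at least 1 back, so after t trips out (and t−1 returns) at most 3t − (t−1) of the 6 are across; that first reaches 6 at t = 3, so at least 5 crossings are needed.
Since 3 < 5, 3 crossings cannot be enough. (The shortest complete plan in fact takes 5:)
1. 2 mutineers → the lab module.  (the storage bay: 3O 1M; the lab module: 0O 2M)
2. 1 mutineer ← the storage bay.  (the storage bay: 3O 2M; the lab module: 0O 1M)
3. 3 officers → the lab module.  (the storage bay: 0O 2M; the lab module: 3O 1M)
4. 1 mutineer ← the storage bay.  (the storage bay: 0O 3M; the lab module: 3O 0M)
5. 3 mutineers → the lab module.  (the storage bay: 0O 0M; the lab module: 3O 3M)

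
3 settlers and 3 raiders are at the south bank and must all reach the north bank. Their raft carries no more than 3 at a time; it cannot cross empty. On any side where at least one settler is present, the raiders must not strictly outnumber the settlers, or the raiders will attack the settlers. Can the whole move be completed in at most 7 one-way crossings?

Yes

Yes — this plan uses 5 crossings (≤ 7):
1. 2 raiders → the north bank.  (the south bank: 3S 1R; the north bank: 0S 2R)
2. 1 raider ← the south bank.  (the south bank: 3S 2R; the north bank: 0S 1R)
3. 3 settlers → the north bank.  (the south bank: 0S 2R; the north bank: 3S 1R)
4. 1 raider ← the south bank.  (the south bank: 0S 3R; the north bank: 3S 0R)
5. 3 raiders → the north bank.  (the south bank: 0S 0R; the north bank: 3S 3R)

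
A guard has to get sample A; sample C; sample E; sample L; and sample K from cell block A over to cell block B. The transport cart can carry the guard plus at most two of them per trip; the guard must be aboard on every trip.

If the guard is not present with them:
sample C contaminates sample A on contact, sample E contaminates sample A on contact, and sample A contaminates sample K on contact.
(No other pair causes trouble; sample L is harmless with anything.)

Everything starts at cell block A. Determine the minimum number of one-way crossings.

5

Counting alone: the guard can take at most 2 across per trip to cell block B, so moving all 5 needs at least 3 loaded trips out, with a return between consecutive ones — at least 5 crossings.
The plan below uses exactly 5 crossings, so it is optimal:
1. Guard goes to cell block B with sample A and sample C.
2. Guard goes back to cell block A with sample A.
3. Guard goes to cell block B with sample E and sample K.
4. Guard goes back to cell block A alone.
5. Guard goes to cell block B with sample A and sample L.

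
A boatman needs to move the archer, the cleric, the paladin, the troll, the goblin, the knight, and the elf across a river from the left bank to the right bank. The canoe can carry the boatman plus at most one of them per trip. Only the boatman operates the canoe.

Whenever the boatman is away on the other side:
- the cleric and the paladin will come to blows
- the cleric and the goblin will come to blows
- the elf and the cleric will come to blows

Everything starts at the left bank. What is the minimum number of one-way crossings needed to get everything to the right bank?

impossible

Following every safe sequence of crossings from the start, the most of the 7 that can be at the right bank as the canoe arrives there on crossings 1, 3, 5, 7, 9 is 1, 2, 3, 4, 5 respectively; the best ever achieved is 5 of 7.
From crossing 11 on, no configuration arises that was not already reachable earlier: only 72 distinct safe configurations (who is on which side, and where the canoe is) can ever be reached, none of them has everyone across, and every continuation just revisits them. So no valid plan exists.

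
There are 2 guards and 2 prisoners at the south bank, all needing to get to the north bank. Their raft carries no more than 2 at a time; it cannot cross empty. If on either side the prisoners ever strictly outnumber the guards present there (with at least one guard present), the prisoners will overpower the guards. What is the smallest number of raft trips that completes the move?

Counting alone: each trip to the north bank takes at most 2 across and each return brings at least 1 back, so after t trips out (and t−1 returns) at most 2t − (t−1) of the 4 are across; that first reaches 4 at t = 3, so at least 5 crossings are needed.
The plan below uses exactly 5 crossings, so it is optimal:
1. 2 prisoners → the north bank.  (the south bank: 2G 0P; the north bank: 0G 2P)
2. 1 prisoner ← the south bank.  (the south bank: 2G 1P; the north bank: 0G 1P)
3. 2 guards → the north bank.  (the south bank: 0G 1P; the north bank: 2G 1P)
4. 1 prisoner ← the south bank.  (the south bank: 0G 2P; the north bank: 2G 0P)
5. 2 prisoners → the north bank.  (the south bank: 0G 0P; the north bank: 2G 2P)

5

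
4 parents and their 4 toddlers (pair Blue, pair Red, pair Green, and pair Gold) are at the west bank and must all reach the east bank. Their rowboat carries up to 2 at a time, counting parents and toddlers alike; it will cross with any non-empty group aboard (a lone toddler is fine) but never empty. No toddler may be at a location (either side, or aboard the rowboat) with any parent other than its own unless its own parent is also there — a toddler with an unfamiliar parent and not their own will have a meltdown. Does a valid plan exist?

No

Following every safe sequence of crossings from the start, the most of the 8 that can be at the east bank as the rowboat arrives there on crossings 1, 3, 5 is 2, 3, 4 respectively; the best ever achieved is 4 of 8.
From crossing 7 on, no configuration arises that was not already reachable earlier: only 44 distinct safe configurations (who is on which side, and where the rowboat is) can ever be reached, none of them has everyone across, and every continuation just revisits them. So no valid plan exists.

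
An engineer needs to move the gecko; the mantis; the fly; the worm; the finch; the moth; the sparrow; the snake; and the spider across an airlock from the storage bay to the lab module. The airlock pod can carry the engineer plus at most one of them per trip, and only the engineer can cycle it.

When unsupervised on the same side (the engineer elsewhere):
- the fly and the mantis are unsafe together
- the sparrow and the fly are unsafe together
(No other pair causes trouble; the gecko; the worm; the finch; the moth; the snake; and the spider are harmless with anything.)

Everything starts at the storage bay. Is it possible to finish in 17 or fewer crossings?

No

Counting alone: the engineer can take at most 1 across per trip to the lab module, so moving all 9 needs at least 9 loaded trips out, with a return between consecutive ones — at least 17 crossings.
The safety rule pushes this higher. Following every safe sequence of crossings, the most of the 9 that can be at the lab module as the airlock pod arrives there on crossing 17 is 8 — never all 9.
So the move cannot be finished within 17 crossings. (The shortest complete plan takes 19:)
1. Engineer goes to the lab module with the fly.
2. Engineer goes back to the storage bay alone.
3. Engineer goes to the lab module with the gecko.
4. Engineer goes back to the storage bay alone.
5. Engineer goes to the lab module with the mantis.
6. Engineer goes back to the storage bay with the fly.
7. Engineer goes to the lab module with the sparrow.
8. Engineer goes back to the storage bay alone.
9. Engineer goes to the lab module with the worm.
10. Engineer goes back to the storage bay alone.
11. Engineer goes to the lab module with the finch.
12. Engineer goes back to the storage bay alone.
13. Engineer goes to the lab module with the moth.
14. Engineer goes back to the storage bay alone.
15. Engineer goes to the lab module with the snake.
16. Engineer goes back to the storage bay alone.
17. Engineer goes to the lab module with the spider.
18. Engineer goes back to the storage bay alone.
19. Engineer goes to the lab module with the fly.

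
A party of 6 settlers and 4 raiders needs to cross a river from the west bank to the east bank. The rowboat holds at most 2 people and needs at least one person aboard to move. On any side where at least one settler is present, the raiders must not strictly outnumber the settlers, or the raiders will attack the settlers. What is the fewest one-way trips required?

17

Counting alone: each trip to the east bank takes at most 2 across and each return brings at least 1 back, so after t trips out (and t−1 returns) at most 2t − (t−1) of the 10 are across; that first reaches 10 at t = 9, so at least 17 crossings are needed.
The plan below uses exactly 17 crossings, so it is optimal:
1. 2 raiders → the east bank.  (the west bank: 6S 2R; the east bank: 0S 2R)
2. 1 raider ← the west bank.  (the west bank: 6S 3R; the east bank: 0S 1R)
3. 2 raiders → the east bank.  (the west bank: 6S 1R; the east bank: 0S 3R)
4. 1 raider ← the west bank.  (the west bank: 6S 2R; the east bank: 0S 2R)
5. 2 settlers → the east bank.  (the west bank: 4S 2R; the east bank: 2S 2R)
6. 1 raider ← the west bank.  (the west bank: 4S 3R; the east bank: 2S 1R)
7. 1 settler and 1 raider → the east bank.  (the west bank: 3S 2R; the east bank: 3S 2R)
8. 1 raider ← the west bank.  (the west bank: 3S 3R; the east bank: 3S 1R)
9. 2 raiders → the east bank.  (the west bank: 3S 1R; the east bank: 3S 3R)
10. 1 raider ← the west bank.  (the west bank: 3S 2R; the east bank: 3S 2R)
11. 1 settler and 1 raider → the east bank.  (the west bank: 2S 1R; the east bank: 4S 3R)
12. 1 raider ← the west bank.  (the west bank: 2S 2R; the east bank: 4S 2R)
13. 2 raiders → the east bank.  (the west bank: 2S 0R; the east bank: 4S 4R)
14. 1 raider ← the west bank.  (the west bank: 2S 1R; the east bank: 4S 3R)
15. 1 settler and 1 raider → the east bank.  (the west bank: 1S 0R; the east bank: 5S 4R)
16. 1 raider ← the west bank.  (the west bank: 1S 1R; the east bank: 5S 3R)
17. 1 settler and 1 raider → the east bank.  (the west bank: 0S 0R; the east bank: 6S 4R)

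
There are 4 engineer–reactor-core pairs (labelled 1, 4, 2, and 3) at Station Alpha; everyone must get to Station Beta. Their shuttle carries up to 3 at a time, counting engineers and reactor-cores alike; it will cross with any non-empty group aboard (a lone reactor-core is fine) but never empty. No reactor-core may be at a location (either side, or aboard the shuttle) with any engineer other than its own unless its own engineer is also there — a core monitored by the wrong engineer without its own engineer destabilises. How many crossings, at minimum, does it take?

Counting alone: each trip to Station Beta takes at most 3 across and each return brings at least 1 back, so after t trips out (and t−1 returns) at most 3t − (t−1) of the 8 are across; that first reaches 8 at t = 4, so at least 7 crossings are needed.
The safety rule pushes this higher. Following every safe sequence of crossings, the most of the 8 that can be at Station Beta as the shuttle arrives there on crossing 7 is 7 — never all 8.
So no plan with fewer than 9 crossings exists, and this one achieves 9:
1. engineer 1 and reactor-core 1 cross → Station Beta.
2. engineer 1 crosses ← Station Alpha.
3. engineer 1, engineer 4, and reactor-core 4 cross → Station Beta.
4. engineer 1 and reactor-core 1 cross ← Station Alpha.
5. engineer 1, engineer 2, and engineer 3 cross → Station Beta.
6. reactor-core 4 crosses ← Station Alpha.
7. reactor-core 1 and reactor-core 4 cross → Station Beta.
8. reactor-core 1 crosses ← Station Alpha.
9. reactor-core 1, reactor-core 2, and reactor-core 3 cross → Station Beta.

9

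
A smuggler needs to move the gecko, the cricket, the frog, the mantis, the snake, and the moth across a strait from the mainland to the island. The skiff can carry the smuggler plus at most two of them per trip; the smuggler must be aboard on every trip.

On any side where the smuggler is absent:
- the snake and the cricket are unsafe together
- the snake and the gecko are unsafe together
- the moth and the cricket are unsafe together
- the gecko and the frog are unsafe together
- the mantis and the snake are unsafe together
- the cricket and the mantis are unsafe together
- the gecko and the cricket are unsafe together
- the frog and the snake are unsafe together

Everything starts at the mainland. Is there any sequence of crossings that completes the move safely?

No

Whatever the first load, the items left behind include a forbidden pair without the smuggler. No opening move is safe, so no plan exists.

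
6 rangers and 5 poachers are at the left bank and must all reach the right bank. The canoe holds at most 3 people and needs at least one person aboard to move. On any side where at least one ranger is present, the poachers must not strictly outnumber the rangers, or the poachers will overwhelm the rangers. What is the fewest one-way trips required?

9

Counting alone: each trip to the right bank takes at most 3 across and each return brings at least 1 back, so after t trips out (and t−1 returns) at most 3t − (t−1) of the 11 are across; that first reaches 11 at t = 5, so at least 9 crossings are needed.
The plan below uses exactly 9 crossings, so it is optimal:
1. 3 poachers → the right bank.  (the left bank: 6R 2P; the right bank: 0R 3P)
2. 1 poacher ← the left bank.  (the left bank: 6R 3P; the right bank: 0R 2P)
3. 3 rangers → the right bank.  (the left bank: 3R 3P; the right bank: 3R 2P)
4. 1 ranger ← the left bank.  (the left bank: 4R 3P; the right bank: 2R 2P)
5. 2 rangers and 1 poacher → the right bank.  (the left bank: 2R 2P; the right bank: 4R 3P)
6. 1 ranger ← the left bank.  (the left bank: 3R 2P; the right bank: 3R 3P)
7. 2 rangers and 1 poacher → the right bank.  (the left bank: 1R 1P; the right bank: 5R 4P)
8. 1 ranger ← the left bank.  (the left bank: 2R 1P; the right bank: 4R 4P)
9. 2 rangers and 1 poacher → the right bank.  (the left bank: 0R 0P; the right bank: 6R 5P)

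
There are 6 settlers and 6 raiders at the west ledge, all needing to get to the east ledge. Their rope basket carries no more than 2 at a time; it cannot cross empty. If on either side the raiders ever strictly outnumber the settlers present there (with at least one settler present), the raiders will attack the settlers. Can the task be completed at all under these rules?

Following every safe sequence of crossings from the start, the most of the 12 that can be at the east ledge as the rope basket arrives there on crossings 1, 3, 5, 7, 9 is 2, 3, 4, 5, 6 respectively; the best ever achieved is 6 of 12.
From crossing 11 on, no configuration arises that was not already reachable earlier: only 15 distinct safe configurations (who is on which side, and where the rope basket is) can ever be reached, none of them has everyone across, and every continuation just revisits them. They are: 0 settlers + 0 raiders across (rope basket back at the start); 0 settlers + 1 raider across (rope basket there); 0 settlers + 1 raider across (rope basket back at the start); 0 settlers + 2 raiders across (rope basket there); 0 settlers + 2 raiders across (rope basket back at the start); 0 settlers + 3 raiders across (rope basket there); 0 settlers + 3 raiders across (rope basket back at the start); 0 settlers + 4 raiders across (rope basket there); 0 settlers + 4 raiders across (rope basket back at the start); 0 settlers + 5 raiders across (rope basket there); 0 settlers + 5 raiders across (rope basket back at the start); 0 settlers + 6 raiders across (rope basket there); 1 settler + 1 raider across (rope basket there); 1 settler + 1 raider across (rope basket back at the start); 2 settlers + 2 raiders across (rope basket there). So no valid plan exists.

No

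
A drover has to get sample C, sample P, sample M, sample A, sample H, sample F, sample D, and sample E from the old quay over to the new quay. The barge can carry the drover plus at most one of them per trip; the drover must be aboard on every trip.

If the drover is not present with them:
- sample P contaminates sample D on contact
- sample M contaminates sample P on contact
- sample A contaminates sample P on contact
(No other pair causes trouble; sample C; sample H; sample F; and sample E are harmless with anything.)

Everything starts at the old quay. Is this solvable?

Following every safe sequence of crossings from the start, the most of the 8 that can be at the new quay as the barge arrives there on crossings 1, 3, 5, 7, 9, 11 is 1, 2, 3, 4, 5, 6 respectively; the best ever achieved is 6 of 8.
From crossing 13 on, no configuration arises that was not already reachable earlier: only 144 distinct safe configurations (who is on which side, and where the barge is) can ever be reached, none of them has everyone across, and every continuation just revisits them. So no valid plan exists.

No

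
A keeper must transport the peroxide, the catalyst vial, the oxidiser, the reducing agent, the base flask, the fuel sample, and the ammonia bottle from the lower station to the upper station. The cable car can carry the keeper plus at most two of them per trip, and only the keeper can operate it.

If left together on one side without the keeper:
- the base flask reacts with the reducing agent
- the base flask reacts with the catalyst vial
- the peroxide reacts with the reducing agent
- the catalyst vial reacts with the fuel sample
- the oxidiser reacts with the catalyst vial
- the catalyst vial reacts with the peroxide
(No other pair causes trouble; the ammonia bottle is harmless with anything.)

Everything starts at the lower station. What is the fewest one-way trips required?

9

Counting alone: the keeper can take at most 2 across per trip to the upper station, so moving all 7 needs at least 4 loaded trips out, with a return between consecutive ones — at least 7 crossings.
The safety rule pushes this higher. Following every safe sequence of crossings, the most of the 7 that can be at the upper station as the cable car arrives there on crossing 7 is 6 — never all 7.
So no plan with fewer than 9 crossings exists, and this one achieves 9:
1. Keeper goes to the upper station with the catalyst vial and the reducing agent.
2. Keeper goes back to the lower station alone.
3. Keeper goes to the upper station with the ammonia bottle.
4. Keeper goes back to the lower station alone.
5. Keeper goes to the upper station with the oxidiser and the peroxide.
6. Keeper goes back to the lower station with the catalyst vial and the reducing agent.
7. Keeper goes to the upper station with the base flask and the fuel sample.
8. Keeper goes back to the lower station alone.
9. Keeper goes to the upper station with the catalyst vial and the reducing agent.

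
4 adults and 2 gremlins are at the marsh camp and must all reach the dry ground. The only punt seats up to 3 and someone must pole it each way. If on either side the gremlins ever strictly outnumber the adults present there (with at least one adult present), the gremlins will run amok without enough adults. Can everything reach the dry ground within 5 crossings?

Yes — this plan uses 5 crossings (≤ 5):
1. 2 gremlins → the dry ground.  (the marsh camp: 4A 0G; the dry ground: 0A 2G)
2. 1 gremlin ← the marsh camp.  (the marsh camp: 4A 1G; the dry ground: 0A 1G)
3. 2 adults and 1 gremlin → the dry ground.  (the marsh camp: 2A 0G; the dry ground: 2A 2G)
4. 1 gremlin ← the marsh camp.  (the marsh camp: 2A 1G; the dry ground: 2A 1G)
5. 2 adults and 1 gremlin → the dry ground.  (the marsh camp: 0A 0G; the dry ground: 4A 2G)

Yes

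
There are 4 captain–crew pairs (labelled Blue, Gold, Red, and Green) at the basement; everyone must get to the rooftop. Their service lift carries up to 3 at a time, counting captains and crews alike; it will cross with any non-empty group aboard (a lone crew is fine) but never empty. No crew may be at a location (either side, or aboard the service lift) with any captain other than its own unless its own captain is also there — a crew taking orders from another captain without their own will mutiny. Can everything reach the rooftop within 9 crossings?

Yes — this plan uses 9 crossings (≤ 9):
1. captain Blue and crew Blue cross → the rooftop.
2. captain Blue crosses ← the basement.
3. captain Blue, captain Gold, and crew Gold cross → the rooftop.
4. captain Blue and crew Blue cross ← the basement.
5. captain Blue, captain Green, and captain Red cross → the rooftop.
6. crew Gold crosses ← the basement.
7. crew Blue and crew Gold cross → the rooftop.
8. crew Blue crosses ← the basement.
9. crew Blue, crew Green, and crew Red cross → the rooftop.

Yes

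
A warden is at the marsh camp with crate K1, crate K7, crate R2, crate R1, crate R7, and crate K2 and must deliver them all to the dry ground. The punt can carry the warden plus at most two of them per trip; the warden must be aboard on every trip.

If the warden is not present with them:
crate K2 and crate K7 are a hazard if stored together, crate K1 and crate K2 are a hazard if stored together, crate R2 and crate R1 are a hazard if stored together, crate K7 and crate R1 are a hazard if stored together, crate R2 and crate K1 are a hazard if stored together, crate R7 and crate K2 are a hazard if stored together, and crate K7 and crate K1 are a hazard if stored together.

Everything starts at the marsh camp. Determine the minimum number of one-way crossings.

impossible

Whatever the first load, the items left behind include a forbidden pair without the warden. No opening move is safe, so no plan exists.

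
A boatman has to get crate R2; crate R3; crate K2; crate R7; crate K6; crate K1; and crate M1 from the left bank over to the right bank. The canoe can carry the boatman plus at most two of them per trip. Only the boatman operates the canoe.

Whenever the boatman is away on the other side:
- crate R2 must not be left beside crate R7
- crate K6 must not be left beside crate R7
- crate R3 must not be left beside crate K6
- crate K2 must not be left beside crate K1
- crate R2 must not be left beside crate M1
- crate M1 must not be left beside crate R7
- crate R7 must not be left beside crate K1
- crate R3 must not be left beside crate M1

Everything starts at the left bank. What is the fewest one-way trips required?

impossible

Whatever the first load, the items left behind include a forbidden pair without the boatman. No opening move is safe, so no plan exists.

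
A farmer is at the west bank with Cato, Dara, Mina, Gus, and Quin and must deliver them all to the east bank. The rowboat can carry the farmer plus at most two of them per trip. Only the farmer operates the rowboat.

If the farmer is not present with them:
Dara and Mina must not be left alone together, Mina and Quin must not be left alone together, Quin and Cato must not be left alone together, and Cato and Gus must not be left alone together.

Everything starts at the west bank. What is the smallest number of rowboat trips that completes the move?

Counting alone: the farmer can take at most 2 across per trip to the east bank, so moving all 5 needs at least 3 loaded trips out, with a return between consecutive ones — at least 5 crossings.
The safety rule pushes this higher. Following every safe sequence of crossings, the most of the 5 that can be at the east bank as the rowboat arrives there on crossing 5 is 4 — never all 5.
So no plan with fewer than 7 crossings exists, and this one achieves 7:
1. Farmer goes to the east bank with Cato and Mina.
2. Farmer goes back to the west bank alone.
3. Farmer goes to the east bank with Dara.
4. Farmer goes back to the west bank with Mina.
5. Farmer goes to the east bank with Gus and Quin.
6. Farmer goes back to the west bank with Cato.
7. Farmer goes to the east bank with Cato and Mina.

7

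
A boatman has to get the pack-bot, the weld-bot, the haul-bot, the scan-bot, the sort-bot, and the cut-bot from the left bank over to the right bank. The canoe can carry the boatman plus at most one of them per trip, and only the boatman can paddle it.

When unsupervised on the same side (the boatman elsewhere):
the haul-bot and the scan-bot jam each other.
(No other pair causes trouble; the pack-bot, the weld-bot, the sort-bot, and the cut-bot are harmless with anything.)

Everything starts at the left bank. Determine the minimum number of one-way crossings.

Counting alone: the boatman can take at most 1 across per trip to the right bank, so moving all 6 needs at least 6 loaded trips out, with a return between consecutive ones — at least 11 crossings.
The plan below uses exactly 11 crossings, so it is optimal:
1. Boatman goes to the right bank with the haul-bot.  [the left bank: the cut-bot, the pack-bot, the scan-bot, the sort-bot, the weld-bot | the right bank: the haul-bot]
2. Boatman goes back to the left bank alone.  [the left bank: the cut-bot, the pack-bot, the scan-bot, the sort-bot, the weld-bot | the right bank: the haul-bot]
3. Boatman goes to the right bank with the pack-bot.  [the left bank: the cut-bot, the scan-bot, the sort-bot, the weld-bot | the right bank: the haul-bot, the pack-bot]
4. Boatman goes back to the left bank alone.  [the left bank: the cut-bot, the scan-bot, the sort-bot, the weld-bot | the right bank: the haul-bot, the pack-bot]
5. Boatman goes to the right bank with the weld-bot.  [the left bank: the cut-bot, the scan-bot, the sort-bot | the right bank: the haul-bot, the pack-bot, the weld-bot]
6. Boatman goes back to the left bank alone.  [the left bank: the cut-bot, the scan-bot, the sort-bot | the right bank: the haul-bot, the pack-bot, the weld-bot]
7. Boatman goes to the right bank with the sort-bot.  [the left bank: the cut-bot, the scan-bot | the right bank: the haul-bot, the pack-bot, the sort-bot, the weld-bot]
8. Boatman goes back to the left bank alone.  [the left bank: the cut-bot, the scan-bot | the right bank: the haul-bot, the pack-bot, the sort-bot, the weld-bot]
9. Boatman goes to the right bank with the cut-bot.  [the left bank: the scan-bot | the right bank: the cut-bot, the haul-bot, the pack-bot, the sort-bot, the weld-bot]
10. Boatman goes back to the left bank alone.  [the left bank: the scan-bot | the right bank: the cut-bot, the haul-bot, the pack-bot, the sort-bot, the weld-bot]
11. Boatman goes to the right bank with the scan-bot.  [the left bank: — | the right bank: the cut-bot, the haul-bot, the pack-bot, the scan-bot, the sort-bot, the weld-bot]

11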